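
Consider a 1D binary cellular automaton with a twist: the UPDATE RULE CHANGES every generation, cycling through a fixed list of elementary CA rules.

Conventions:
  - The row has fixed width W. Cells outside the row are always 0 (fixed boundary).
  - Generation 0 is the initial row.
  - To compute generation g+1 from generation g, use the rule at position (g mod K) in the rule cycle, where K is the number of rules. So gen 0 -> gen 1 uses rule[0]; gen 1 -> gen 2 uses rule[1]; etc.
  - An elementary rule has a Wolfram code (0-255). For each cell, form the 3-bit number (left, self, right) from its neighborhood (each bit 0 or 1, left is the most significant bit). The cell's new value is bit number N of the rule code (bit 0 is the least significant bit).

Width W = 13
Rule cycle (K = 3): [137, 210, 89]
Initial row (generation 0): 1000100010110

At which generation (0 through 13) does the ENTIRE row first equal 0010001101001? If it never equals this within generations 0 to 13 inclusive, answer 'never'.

Gen 0: 1000100010110
Gen 1 (rule 137): 0010001000100
Gen 2 (rule 210): 0101010101010
Gen 3 (rule 89): 0000000000001
Gen 4 (rule 137): 1111111111100
Gen 5 (rule 210): 0111111111110
Gen 6 (rule 89): 0100000000011
Gen 7 (rule 137): 0001111111010
Gen 8 (rule 210): 0010111111001
Gen 9 (rule 89): 1000100001100
Gen 10 (rule 137): 0010001101001
Gen 11 (rule 210): 0101010100110
Gen 12 (rule 89): 0000000010111
Gen 13 (rule 137): 1111111000110

Answer: 10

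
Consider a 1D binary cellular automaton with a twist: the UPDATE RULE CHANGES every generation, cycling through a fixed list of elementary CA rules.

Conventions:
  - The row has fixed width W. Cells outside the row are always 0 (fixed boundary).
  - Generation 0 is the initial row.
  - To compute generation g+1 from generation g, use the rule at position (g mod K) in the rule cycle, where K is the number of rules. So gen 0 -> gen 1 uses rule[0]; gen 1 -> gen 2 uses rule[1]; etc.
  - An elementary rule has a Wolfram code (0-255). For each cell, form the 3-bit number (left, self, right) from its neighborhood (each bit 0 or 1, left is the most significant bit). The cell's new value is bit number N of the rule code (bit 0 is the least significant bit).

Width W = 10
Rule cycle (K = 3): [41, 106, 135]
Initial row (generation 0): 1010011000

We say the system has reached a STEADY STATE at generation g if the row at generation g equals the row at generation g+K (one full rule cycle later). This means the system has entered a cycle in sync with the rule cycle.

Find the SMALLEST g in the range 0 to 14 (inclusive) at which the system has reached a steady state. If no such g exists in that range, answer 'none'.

Answer: 13

Derivation:
Gen 0: 1010011000
Gen 1 (rule 41): 0100010011
Gen 2 (rule 106): 1000100111
Gen 3 (rule 135): 1011101010
Gen 4 (rule 41): 0110010100
Gen 5 (rule 106): 1110101000
Gen 6 (rule 135): 0100101011
Gen 7 (rule 41): 0000010110
Gen 8 (rule 106): 0000101110
Gen 9 (rule 135): 1111100100
Gen 10 (rule 41): 1000000001
Gen 11 (rule 106): 0000000010
Gen 12 (rule 135): 1111111110
Gen 13 (rule 41): 1000000000
Gen 14 (rule 106): 0000000000
Gen 15 (rule 135): 1111111111
Gen 16 (rule 41): 1000000000
Gen 17 (rule 106): 0000000000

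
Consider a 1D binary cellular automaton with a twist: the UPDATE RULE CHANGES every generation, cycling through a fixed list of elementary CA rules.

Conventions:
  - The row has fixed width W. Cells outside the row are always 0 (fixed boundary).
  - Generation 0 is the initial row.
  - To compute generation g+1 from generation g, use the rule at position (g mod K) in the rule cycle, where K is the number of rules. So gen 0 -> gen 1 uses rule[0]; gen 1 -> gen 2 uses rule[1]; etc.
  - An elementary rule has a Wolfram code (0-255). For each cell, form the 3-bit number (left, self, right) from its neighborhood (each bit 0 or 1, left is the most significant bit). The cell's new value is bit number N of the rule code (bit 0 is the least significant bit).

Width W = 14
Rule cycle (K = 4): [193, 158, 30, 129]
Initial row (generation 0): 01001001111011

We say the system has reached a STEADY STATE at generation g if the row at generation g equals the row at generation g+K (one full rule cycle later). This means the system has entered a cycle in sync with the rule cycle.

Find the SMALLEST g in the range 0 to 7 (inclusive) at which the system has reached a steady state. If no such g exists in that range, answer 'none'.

Gen 0: 01001001111011
Gen 1 (rule 193): 00000000111001
Gen 2 (rule 158): 00000001110111
Gen 3 (rule 30): 00000011000100
Gen 4 (rule 129): 11111000010001
Gen 5 (rule 193): 01111011000100
Gen 6 (rule 158): 11110010101110
Gen 7 (rule 30): 10001110101001
Gen 8 (rule 129): 00100100000000
Gen 9 (rule 193): 10000001111111
Gen 10 (rule 158): 11000011111110
Gen 11 (rule 30): 10100110000001

Answer: none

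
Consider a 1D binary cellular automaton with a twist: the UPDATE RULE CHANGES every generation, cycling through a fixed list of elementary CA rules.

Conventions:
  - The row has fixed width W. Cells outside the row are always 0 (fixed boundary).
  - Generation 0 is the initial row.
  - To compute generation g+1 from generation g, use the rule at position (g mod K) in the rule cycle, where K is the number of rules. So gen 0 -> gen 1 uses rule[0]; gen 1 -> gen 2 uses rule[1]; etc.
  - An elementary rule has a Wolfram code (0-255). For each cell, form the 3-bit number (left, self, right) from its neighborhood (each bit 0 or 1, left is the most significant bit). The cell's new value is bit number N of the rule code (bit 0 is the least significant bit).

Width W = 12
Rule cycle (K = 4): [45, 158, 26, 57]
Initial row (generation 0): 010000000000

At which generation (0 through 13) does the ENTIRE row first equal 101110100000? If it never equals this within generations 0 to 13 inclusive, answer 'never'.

Answer: never

Derivation:
Gen 0: 010000000000
Gen 1 (rule 45): 010111111111
Gen 2 (rule 158): 110111111110
Gen 3 (rule 26): 100100000001
Gen 4 (rule 57): 010011111100
Gen 5 (rule 45): 010010000001
Gen 6 (rule 158): 111111000011
Gen 7 (rule 26): 100000100110
Gen 8 (rule 57): 011110010101
Gen 9 (rule 45): 010000011111
Gen 10 (rule 158): 111000111110
Gen 11 (rule 26): 100101100001
Gen 12 (rule 57): 010011011100
Gen 13 (rule 45): 010010110001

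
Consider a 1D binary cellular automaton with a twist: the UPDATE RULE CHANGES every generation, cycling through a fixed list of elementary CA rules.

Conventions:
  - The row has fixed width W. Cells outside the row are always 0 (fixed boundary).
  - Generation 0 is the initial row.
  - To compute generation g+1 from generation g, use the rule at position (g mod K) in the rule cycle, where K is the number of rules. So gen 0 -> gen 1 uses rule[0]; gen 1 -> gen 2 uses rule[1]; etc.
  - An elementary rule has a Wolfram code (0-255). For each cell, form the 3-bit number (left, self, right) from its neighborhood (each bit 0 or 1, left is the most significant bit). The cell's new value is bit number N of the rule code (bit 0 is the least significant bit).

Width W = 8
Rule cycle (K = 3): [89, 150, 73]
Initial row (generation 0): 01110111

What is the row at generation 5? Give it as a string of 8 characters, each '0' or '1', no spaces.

Answer: 01111110

Derivation:
Gen 0: 01110111
Gen 1 (rule 89): 01010101
Gen 2 (rule 150): 11010101
Gen 3 (rule 73): 11000000
Gen 4 (rule 89): 11111111
Gen 5 (rule 150): 01111110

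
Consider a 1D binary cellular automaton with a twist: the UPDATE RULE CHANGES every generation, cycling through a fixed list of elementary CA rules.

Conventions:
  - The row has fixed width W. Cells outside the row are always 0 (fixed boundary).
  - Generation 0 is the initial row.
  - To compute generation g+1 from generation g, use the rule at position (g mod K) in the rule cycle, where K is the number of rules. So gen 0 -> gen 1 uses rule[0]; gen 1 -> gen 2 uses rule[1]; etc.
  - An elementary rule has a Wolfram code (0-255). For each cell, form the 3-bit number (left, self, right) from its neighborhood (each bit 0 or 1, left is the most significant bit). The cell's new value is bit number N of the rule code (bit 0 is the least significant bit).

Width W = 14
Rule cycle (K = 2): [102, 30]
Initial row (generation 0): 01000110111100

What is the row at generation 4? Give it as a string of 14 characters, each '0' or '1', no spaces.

Answer: 10111000001111

Derivation:
Gen 0: 01000110111100
Gen 1 (rule 102): 11001011000100
Gen 2 (rule 30): 10111010101110
Gen 3 (rule 102): 11001111110010
Gen 4 (rule 30): 10111000001111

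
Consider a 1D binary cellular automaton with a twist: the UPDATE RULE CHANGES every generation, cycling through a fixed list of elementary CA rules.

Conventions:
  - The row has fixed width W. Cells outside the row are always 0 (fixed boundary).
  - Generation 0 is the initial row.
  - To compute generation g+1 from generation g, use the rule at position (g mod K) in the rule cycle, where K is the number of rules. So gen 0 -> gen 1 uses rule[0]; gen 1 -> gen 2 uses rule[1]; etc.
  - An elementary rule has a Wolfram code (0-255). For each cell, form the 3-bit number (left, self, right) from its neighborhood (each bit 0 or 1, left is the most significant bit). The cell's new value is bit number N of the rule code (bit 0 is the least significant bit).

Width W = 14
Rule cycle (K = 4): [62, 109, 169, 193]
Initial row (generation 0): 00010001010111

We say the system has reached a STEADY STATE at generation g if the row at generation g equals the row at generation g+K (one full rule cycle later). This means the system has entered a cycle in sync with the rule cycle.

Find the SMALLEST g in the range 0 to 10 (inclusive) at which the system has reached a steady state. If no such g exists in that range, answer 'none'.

Answer: none

Derivation:
Gen 0: 00010001010111
Gen 1 (rule 62): 00111011111100
Gen 2 (rule 109): 10101110000101
Gen 3 (rule 169): 01011100110010
Gen 4 (rule 193): 00001100010000
Gen 5 (rule 62): 00011010111000
Gen 6 (rule 109): 11011111101011
Gen 7 (rule 169): 10111111010110
Gen 8 (rule 193): 00011111000010
Gen 9 (rule 62): 00110000100111
Gen 10 (rule 109): 10110110100101
Gen 11 (rule 169): 01101101000010
Gen 12 (rule 193): 00100100011000
Gen 13 (rule 62): 01111110110100
Gen 14 (rule 109): 01000011111101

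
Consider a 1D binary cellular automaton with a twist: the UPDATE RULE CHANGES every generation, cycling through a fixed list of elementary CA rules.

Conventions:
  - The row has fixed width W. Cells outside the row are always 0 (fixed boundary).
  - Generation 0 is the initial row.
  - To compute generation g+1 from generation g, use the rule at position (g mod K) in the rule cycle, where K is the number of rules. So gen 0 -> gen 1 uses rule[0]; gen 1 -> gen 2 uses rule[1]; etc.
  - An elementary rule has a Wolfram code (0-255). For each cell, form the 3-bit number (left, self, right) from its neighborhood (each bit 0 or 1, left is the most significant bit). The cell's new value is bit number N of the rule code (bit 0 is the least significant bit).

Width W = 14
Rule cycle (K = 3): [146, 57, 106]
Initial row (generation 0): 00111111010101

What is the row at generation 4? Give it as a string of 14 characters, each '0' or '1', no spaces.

Gen 0: 00111111010101
Gen 1 (rule 146): 01011110000000
Gen 2 (rule 57): 00110001111111
Gen 3 (rule 106): 01110011000001
Gen 4 (rule 146): 10101100100010

Answer: 10101100100010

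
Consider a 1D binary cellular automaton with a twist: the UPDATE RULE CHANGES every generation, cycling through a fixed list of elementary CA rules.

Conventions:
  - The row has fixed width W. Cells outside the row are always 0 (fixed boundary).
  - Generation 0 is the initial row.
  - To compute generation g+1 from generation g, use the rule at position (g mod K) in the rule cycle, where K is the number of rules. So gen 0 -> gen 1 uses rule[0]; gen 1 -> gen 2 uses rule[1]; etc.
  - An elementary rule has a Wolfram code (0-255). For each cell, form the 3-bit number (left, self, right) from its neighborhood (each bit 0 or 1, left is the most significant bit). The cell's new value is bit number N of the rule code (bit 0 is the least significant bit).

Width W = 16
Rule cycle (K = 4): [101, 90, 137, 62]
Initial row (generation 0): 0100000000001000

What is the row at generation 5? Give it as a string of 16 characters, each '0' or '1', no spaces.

Answer: 1110010101100001

Derivation:
Gen 0: 0100000000001000
Gen 1 (rule 101): 0101111111101011
Gen 2 (rule 90): 1001000000100011
Gen 3 (rule 137): 0000011110001010
Gen 4 (rule 62): 0000110001011111
Gen 5 (rule 101): 1110010101100001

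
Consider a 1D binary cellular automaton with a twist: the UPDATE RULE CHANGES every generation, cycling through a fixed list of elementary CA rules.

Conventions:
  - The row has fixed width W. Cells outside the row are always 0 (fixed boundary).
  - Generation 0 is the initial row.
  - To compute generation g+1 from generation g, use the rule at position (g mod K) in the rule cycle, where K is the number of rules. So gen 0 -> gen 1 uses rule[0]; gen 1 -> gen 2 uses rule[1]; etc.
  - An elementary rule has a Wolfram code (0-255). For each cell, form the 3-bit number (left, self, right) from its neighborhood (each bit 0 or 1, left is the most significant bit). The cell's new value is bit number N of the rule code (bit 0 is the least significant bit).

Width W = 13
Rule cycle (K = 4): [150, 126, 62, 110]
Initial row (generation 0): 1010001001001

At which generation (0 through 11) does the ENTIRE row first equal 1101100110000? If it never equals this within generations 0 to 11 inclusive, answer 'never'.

Gen 0: 1010001001001
Gen 1 (rule 150): 1011011111111
Gen 2 (rule 126): 1111110000001
Gen 3 (rule 62): 1000001000011
Gen 4 (rule 110): 1000011000111
Gen 5 (rule 150): 1100100101010
Gen 6 (rule 126): 1111111111111
Gen 7 (rule 62): 1000000000000
Gen 8 (rule 110): 1000000000000
Gen 9 (rule 150): 1100000000000
Gen 10 (rule 126): 1110000000000
Gen 11 (rule 62): 1001000000000

Answer: never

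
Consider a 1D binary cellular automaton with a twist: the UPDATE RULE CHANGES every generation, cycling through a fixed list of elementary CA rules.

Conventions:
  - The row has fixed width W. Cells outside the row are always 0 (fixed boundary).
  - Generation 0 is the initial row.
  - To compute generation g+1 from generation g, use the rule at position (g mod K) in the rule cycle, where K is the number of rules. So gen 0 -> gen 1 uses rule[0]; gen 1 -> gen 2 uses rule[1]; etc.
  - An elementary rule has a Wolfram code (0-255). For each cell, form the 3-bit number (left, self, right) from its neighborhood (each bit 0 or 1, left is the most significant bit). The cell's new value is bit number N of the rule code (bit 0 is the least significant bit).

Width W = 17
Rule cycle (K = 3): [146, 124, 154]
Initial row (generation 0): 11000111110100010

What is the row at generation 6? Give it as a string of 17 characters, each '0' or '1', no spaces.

Gen 0: 11000111110100010
Gen 1 (rule 146): 00101011100010101
Gen 2 (rule 124): 00111110110011111
Gen 3 (rule 154): 01111100101111110
Gen 4 (rule 146): 10111011000111101
Gen 5 (rule 124): 11101111100100111
Gen 6 (rule 154): 11001111011011110

Answer: 11001111011011110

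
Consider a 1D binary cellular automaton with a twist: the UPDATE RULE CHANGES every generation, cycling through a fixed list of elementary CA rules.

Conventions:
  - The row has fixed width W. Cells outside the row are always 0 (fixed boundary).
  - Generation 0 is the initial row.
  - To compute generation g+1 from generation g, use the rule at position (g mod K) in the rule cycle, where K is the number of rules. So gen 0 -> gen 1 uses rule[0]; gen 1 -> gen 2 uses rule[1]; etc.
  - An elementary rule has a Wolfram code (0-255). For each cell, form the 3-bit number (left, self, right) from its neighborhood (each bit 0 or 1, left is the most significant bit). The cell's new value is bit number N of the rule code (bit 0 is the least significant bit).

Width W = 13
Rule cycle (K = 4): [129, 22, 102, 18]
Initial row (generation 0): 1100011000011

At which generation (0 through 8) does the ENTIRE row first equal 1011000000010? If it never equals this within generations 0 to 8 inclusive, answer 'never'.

Gen 0: 1100011000011
Gen 1 (rule 129): 0001000011000
Gen 2 (rule 22): 0011100100100
Gen 3 (rule 102): 0100101101100
Gen 4 (rule 18): 1011000000010
Gen 5 (rule 129): 0000011111000
Gen 6 (rule 22): 0000100000100
Gen 7 (rule 102): 0001100001100
Gen 8 (rule 18): 0010010010010

Answer: 4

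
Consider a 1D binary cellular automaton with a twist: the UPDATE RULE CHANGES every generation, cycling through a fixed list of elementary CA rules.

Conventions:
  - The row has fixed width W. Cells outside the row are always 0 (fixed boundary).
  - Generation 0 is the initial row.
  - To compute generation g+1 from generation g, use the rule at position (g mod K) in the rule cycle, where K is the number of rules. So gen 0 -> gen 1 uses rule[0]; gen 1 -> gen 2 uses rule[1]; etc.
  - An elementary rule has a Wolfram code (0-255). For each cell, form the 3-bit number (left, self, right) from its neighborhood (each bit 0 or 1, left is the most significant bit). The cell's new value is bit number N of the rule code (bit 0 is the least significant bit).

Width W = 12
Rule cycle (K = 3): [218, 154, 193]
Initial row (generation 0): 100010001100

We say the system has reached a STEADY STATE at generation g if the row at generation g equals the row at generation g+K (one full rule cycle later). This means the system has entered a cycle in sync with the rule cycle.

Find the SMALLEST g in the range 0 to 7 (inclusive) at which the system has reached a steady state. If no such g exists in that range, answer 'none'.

Answer: 5

Derivation:
Gen 0: 100010001100
Gen 1 (rule 218): 010101011110
Gen 2 (rule 154): 100000011101
Gen 3 (rule 193): 001111001100
Gen 4 (rule 218): 011111111110
Gen 5 (rule 154): 111111111101
Gen 6 (rule 193): 011111111100
Gen 7 (rule 218): 111111111110
Gen 8 (rule 154): 111111111101
Gen 9 (rule 193): 011111111100
Gen 10 (rule 218): 111111111110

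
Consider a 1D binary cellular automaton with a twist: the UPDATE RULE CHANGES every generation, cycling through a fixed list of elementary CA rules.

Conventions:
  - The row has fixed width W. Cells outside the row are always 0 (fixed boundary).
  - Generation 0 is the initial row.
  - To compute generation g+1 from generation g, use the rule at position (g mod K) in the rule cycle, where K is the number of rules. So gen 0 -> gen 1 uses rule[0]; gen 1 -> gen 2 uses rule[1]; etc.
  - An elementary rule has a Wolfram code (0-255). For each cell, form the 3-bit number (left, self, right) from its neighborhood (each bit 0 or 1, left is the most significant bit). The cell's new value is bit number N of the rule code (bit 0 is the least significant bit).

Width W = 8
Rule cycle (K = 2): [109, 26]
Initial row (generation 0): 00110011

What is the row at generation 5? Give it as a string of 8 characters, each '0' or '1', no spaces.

Answer: 10101101

Derivation:
Gen 0: 00110011
Gen 1 (rule 109): 10110011
Gen 2 (rule 26): 00101110
Gen 3 (rule 109): 10111010
Gen 4 (rule 26): 00100001
Gen 5 (rule 109): 10101101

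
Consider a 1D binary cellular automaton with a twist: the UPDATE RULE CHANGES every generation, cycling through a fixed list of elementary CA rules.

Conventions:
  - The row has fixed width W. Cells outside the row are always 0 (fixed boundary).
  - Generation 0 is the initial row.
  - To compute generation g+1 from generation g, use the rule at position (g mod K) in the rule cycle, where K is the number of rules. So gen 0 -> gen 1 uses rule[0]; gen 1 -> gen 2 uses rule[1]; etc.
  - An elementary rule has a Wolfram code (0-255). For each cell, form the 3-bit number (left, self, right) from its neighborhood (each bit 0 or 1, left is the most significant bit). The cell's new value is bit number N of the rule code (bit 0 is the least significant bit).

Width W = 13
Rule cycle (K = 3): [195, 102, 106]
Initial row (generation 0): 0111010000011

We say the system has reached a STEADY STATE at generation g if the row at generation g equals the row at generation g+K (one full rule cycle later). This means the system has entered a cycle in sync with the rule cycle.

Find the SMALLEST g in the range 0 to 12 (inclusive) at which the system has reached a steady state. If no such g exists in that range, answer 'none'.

Answer: none

Derivation:
Gen 0: 0111010000011
Gen 1 (rule 195): 1011000111101
Gen 2 (rule 102): 1101001000111
Gen 3 (rule 106): 1110010001101
Gen 4 (rule 195): 0110100110100
Gen 5 (rule 102): 1011101011100
Gen 6 (rule 106): 0110110110100
Gen 7 (rule 195): 1010010010001
Gen 8 (rule 102): 1110110110011
Gen 9 (rule 106): 1011111110111
Gen 10 (rule 195): 0001111110011
Gen 11 (rule 102): 0010000010101
Gen 12 (rule 106): 0100000101010
Gen 13 (rule 195): 1001111000000
Gen 14 (rule 102): 1010001000000
Gen 15 (rule 106): 0100010000000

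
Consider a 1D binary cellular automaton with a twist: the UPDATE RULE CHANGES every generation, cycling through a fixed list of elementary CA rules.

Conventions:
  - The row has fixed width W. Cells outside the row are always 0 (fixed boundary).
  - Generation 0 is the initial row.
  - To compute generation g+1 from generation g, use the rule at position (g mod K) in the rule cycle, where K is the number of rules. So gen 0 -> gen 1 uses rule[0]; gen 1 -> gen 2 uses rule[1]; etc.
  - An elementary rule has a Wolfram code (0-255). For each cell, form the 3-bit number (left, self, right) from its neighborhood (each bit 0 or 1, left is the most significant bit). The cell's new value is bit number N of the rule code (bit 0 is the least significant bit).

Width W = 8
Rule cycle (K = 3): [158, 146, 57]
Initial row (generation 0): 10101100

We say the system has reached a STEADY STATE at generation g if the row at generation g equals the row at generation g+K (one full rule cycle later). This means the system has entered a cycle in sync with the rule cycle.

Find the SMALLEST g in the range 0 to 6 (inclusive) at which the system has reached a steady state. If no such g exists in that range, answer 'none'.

Answer: 4

Derivation:
Gen 0: 10101100
Gen 1 (rule 158): 10101010
Gen 2 (rule 146): 00000001
Gen 3 (rule 57): 11111100
Gen 4 (rule 158): 11111010
Gen 5 (rule 146): 01110001
Gen 6 (rule 57): 01001100
Gen 7 (rule 158): 11111010
Gen 8 (rule 146): 01110001
Gen 9 (rule 57): 01001100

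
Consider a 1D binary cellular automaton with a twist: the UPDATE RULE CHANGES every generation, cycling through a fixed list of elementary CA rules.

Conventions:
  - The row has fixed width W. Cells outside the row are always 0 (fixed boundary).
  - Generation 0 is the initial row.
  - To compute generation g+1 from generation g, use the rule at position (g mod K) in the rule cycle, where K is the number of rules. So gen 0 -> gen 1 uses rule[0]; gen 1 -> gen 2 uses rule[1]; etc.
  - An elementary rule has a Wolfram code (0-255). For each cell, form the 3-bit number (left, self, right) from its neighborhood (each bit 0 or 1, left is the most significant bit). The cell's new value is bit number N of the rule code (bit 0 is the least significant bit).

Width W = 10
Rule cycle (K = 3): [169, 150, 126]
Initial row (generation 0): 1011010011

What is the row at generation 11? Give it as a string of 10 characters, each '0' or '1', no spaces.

Answer: 0000000101

Derivation:
Gen 0: 1011010011
Gen 1 (rule 169): 0110100010
Gen 2 (rule 150): 1000110111
Gen 3 (rule 126): 1101111101
Gen 4 (rule 169): 1011111010
Gen 5 (rule 150): 1001110011
Gen 6 (rule 126): 1111011111
Gen 7 (rule 169): 1110111110
Gen 8 (rule 150): 0100011101
Gen 9 (rule 126): 1110110111
Gen 10 (rule 169): 1101101110
Gen 11 (rule 150): 0000000101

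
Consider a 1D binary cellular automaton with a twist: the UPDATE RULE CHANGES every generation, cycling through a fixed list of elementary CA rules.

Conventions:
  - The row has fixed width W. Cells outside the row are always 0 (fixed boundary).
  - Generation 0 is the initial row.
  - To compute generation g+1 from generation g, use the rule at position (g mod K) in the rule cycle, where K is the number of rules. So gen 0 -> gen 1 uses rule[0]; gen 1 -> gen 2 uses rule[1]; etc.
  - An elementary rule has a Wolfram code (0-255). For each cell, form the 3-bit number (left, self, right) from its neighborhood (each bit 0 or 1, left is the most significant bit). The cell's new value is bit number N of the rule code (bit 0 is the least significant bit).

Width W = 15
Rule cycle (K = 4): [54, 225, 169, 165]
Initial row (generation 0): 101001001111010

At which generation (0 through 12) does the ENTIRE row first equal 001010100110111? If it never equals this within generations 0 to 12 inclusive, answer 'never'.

Gen 0: 101001001111010
Gen 1 (rule 54): 111111110000111
Gen 2 (rule 225): 011111110110011
Gen 3 (rule 169): 011111101100010
Gen 4 (rule 165): 001111010001010
Gen 5 (rule 54): 010000111011111
Gen 6 (rule 225): 000110011101111
Gen 7 (rule 169): 110100011011110
Gen 8 (rule 165): 001101000101100
Gen 9 (rule 54): 010011101110010
Gen 10 (rule 225): 000001110110000
Gen 11 (rule 169): 111101101100111
Gen 12 (rule 165): 011010010000010

Answer: never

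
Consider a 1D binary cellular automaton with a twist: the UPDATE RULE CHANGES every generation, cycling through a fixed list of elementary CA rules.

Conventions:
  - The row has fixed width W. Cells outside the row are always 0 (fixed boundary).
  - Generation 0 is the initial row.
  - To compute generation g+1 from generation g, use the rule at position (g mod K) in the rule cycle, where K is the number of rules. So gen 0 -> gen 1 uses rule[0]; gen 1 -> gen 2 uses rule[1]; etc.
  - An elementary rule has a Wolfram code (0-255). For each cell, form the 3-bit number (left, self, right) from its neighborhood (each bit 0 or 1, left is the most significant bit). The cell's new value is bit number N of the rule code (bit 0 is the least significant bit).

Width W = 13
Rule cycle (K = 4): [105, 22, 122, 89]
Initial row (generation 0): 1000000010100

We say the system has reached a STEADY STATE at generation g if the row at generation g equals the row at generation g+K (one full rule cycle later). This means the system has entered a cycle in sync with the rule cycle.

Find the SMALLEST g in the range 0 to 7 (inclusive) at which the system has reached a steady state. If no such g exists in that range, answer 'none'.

Answer: none

Derivation:
Gen 0: 1000000010100
Gen 1 (rule 105): 0011111001001
Gen 2 (rule 22): 0100000111111
Gen 3 (rule 122): 1010001100001
Gen 4 (rule 89): 0001101111100
Gen 5 (rule 105): 1101111000101
Gen 6 (rule 22): 0000000101101
Gen 7 (rule 122): 0000001011110
Gen 8 (rule 89): 1111100010011
Gen 9 (rule 105): 1000101000011
Gen 10 (rule 22): 1101101100100
Gen 11 (rule 122): 1111111111010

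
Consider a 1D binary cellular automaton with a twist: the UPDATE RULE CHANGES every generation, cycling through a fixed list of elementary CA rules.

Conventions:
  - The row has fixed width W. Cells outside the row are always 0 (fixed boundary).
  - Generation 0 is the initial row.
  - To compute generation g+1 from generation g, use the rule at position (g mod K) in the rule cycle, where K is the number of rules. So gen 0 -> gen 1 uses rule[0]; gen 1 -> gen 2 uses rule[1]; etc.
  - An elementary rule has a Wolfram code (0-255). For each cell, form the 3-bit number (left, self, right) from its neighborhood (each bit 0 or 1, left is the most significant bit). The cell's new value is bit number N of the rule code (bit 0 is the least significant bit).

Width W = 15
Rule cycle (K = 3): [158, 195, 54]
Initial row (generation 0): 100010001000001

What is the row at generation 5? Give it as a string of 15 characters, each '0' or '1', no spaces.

Answer: 011001100111110

Derivation:
Gen 0: 100010001000001
Gen 1 (rule 158): 110111011100011
Gen 2 (rule 195): 010011001101101
Gen 3 (rule 54): 111100110010011
Gen 4 (rule 158): 111011101111110
Gen 5 (rule 195): 011001100111110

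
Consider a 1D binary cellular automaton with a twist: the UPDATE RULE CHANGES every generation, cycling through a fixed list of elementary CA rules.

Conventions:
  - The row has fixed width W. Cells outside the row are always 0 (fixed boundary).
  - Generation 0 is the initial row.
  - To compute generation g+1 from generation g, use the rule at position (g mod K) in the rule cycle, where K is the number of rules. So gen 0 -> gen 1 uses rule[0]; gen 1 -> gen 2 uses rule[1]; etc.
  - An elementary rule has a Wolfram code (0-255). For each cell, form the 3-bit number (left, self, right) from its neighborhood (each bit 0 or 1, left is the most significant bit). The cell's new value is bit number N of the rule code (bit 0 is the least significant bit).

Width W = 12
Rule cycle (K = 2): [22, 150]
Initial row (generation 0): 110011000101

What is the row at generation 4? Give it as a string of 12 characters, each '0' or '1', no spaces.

Answer: 011010111100

Derivation:
Gen 0: 110011000101
Gen 1 (rule 22): 001100101101
Gen 2 (rule 150): 010011100001
Gen 3 (rule 22): 111100010011
Gen 4 (rule 150): 011010111100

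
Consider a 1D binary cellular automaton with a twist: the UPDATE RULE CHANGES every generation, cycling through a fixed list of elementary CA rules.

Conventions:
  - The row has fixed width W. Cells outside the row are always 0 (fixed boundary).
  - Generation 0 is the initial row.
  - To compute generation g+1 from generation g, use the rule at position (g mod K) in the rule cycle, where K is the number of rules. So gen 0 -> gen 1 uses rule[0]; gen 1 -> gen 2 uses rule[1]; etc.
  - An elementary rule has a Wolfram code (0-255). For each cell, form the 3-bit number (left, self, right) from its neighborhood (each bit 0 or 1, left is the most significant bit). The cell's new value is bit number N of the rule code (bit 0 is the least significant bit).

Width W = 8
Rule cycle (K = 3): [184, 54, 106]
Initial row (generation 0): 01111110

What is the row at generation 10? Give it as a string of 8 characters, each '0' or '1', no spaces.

Gen 0: 01111110
Gen 1 (rule 184): 01111101
Gen 2 (rule 54): 10000011
Gen 3 (rule 106): 00000111
Gen 4 (rule 184): 00000110
Gen 5 (rule 54): 00001001
Gen 6 (rule 106): 00010010
Gen 7 (rule 184): 00001001
Gen 8 (rule 54): 00011111
Gen 9 (rule 106): 00110001
Gen 10 (rule 184): 00101000

Answer: 00101000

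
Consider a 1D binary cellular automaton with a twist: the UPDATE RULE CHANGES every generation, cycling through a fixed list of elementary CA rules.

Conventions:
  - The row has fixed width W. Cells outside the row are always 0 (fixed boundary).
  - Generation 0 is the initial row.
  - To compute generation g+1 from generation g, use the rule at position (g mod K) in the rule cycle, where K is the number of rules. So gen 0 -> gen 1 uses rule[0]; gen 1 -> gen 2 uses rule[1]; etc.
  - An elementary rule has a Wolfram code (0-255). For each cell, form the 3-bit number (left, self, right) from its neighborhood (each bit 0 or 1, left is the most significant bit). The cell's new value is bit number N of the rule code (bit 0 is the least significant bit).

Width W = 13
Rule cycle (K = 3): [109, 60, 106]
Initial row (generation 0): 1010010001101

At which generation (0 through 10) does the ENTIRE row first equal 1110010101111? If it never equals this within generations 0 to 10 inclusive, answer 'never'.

Answer: 1

Derivation:
Gen 0: 1010010001101
Gen 1 (rule 109): 1110010101111
Gen 2 (rule 60): 1001011111000
Gen 3 (rule 106): 0010110001000
Gen 4 (rule 109): 1011110101011
Gen 5 (rule 60): 1110001111110
Gen 6 (rule 106): 1010011000010
Gen 7 (rule 109): 1110011011010
Gen 8 (rule 60): 1001010110111
Gen 9 (rule 106): 0010101111101
Gen 10 (rule 109): 1011111000111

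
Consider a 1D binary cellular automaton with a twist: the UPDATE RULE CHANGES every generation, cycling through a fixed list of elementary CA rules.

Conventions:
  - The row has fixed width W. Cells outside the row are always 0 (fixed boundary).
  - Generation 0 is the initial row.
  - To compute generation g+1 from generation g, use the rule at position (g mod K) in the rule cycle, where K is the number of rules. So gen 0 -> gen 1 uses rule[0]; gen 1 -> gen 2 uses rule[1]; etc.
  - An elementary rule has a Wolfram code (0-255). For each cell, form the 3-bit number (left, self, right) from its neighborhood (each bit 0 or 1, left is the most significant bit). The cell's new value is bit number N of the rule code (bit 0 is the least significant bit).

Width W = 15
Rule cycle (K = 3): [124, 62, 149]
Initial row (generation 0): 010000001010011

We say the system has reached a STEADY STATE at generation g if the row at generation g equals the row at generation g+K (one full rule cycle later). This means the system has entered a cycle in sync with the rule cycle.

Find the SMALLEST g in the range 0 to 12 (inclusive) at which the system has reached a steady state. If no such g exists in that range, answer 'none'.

Gen 0: 010000001010011
Gen 1 (rule 124): 011000001111011
Gen 2 (rule 62): 110100011000110
Gen 3 (rule 149): 000111000110001
Gen 4 (rule 124): 000101100111001
Gen 5 (rule 62): 001111011100111
Gen 6 (rule 149): 100110001010010
Gen 7 (rule 124): 110111001111011
Gen 8 (rule 62): 101100111000110
Gen 9 (rule 149): 100010010110001
Gen 10 (rule 124): 110011011111001
Gen 11 (rule 62): 101110110000111
Gen 12 (rule 149): 100100001110010
Gen 13 (rule 124): 110110001011011
Gen 14 (rule 62): 101101011110110
Gen 15 (rule 149): 100001001100001

Answer: none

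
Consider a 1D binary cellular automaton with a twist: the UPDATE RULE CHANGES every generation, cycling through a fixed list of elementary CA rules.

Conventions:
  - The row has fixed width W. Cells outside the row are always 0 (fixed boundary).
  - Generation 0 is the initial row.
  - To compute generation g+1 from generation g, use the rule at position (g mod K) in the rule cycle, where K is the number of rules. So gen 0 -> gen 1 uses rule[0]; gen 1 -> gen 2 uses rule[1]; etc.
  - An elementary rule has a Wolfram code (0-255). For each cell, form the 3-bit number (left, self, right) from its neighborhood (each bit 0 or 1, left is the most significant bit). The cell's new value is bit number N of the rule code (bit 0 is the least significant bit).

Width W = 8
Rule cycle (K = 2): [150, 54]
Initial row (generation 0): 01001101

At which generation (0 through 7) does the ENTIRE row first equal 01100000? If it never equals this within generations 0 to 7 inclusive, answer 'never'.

Answer: never

Derivation:
Gen 0: 01001101
Gen 1 (rule 150): 11110001
Gen 2 (rule 54): 00001011
Gen 3 (rule 150): 00011000
Gen 4 (rule 54): 00100100
Gen 5 (rule 150): 01111110
Gen 6 (rule 54): 10000001
Gen 7 (rule 150): 11000011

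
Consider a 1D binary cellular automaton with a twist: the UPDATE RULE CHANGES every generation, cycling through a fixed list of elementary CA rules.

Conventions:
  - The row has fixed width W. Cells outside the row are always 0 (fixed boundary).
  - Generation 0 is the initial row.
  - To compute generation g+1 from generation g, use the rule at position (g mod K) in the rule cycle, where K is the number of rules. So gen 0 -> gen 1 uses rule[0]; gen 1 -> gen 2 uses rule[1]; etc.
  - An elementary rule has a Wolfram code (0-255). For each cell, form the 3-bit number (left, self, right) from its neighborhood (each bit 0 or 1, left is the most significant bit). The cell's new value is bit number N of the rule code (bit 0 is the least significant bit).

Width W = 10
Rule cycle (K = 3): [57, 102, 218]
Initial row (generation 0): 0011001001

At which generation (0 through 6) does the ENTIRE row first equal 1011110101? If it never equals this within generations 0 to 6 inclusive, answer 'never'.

Answer: never

Derivation:
Gen 0: 0011001001
Gen 1 (rule 57): 1010100100
Gen 2 (rule 102): 1111101100
Gen 3 (rule 218): 1111101110
Gen 4 (rule 57): 1000011001
Gen 5 (rule 102): 1000101011
Gen 6 (rule 218): 0101000011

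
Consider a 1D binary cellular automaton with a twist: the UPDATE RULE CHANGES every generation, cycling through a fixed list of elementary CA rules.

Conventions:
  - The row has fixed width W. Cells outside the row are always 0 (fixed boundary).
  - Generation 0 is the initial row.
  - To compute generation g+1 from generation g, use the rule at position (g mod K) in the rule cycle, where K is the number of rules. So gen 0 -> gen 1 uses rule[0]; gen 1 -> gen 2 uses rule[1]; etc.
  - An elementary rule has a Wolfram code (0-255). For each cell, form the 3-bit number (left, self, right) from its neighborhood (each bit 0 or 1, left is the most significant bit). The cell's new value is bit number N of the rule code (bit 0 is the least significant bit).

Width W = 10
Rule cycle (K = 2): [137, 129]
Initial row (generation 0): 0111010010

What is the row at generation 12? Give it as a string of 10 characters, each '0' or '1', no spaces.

Gen 0: 0111010010
Gen 1 (rule 137): 0110000000
Gen 2 (rule 129): 0000111111
Gen 3 (rule 137): 1110111110
Gen 4 (rule 129): 0100011100
Gen 5 (rule 137): 0001011001
Gen 6 (rule 129): 1100000000
Gen 7 (rule 137): 1001111111
Gen 8 (rule 129): 0000111110
Gen 9 (rule 137): 1110111100
Gen 10 (rule 129): 0100011001
Gen 11 (rule 137): 0001010000
Gen 12 (rule 129): 1100000111

Answer: 1100000111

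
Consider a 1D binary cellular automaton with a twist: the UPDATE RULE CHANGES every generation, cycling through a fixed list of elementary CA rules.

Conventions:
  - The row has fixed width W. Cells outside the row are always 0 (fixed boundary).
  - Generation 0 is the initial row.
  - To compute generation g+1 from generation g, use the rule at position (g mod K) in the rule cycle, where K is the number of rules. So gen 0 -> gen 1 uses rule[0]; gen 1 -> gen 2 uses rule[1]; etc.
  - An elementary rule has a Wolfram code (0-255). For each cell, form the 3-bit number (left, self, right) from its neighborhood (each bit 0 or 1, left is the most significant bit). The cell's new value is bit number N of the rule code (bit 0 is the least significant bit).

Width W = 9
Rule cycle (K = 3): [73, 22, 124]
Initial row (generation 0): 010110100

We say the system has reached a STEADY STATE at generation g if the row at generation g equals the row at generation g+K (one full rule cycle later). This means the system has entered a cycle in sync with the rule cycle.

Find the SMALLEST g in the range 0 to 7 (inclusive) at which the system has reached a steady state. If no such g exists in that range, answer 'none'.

Answer: none

Derivation:
Gen 0: 010110100
Gen 1 (rule 73): 000110001
Gen 2 (rule 22): 001001011
Gen 3 (rule 124): 001101111
Gen 4 (rule 73): 101101001
Gen 5 (rule 22): 100001111
Gen 6 (rule 124): 110001001
Gen 7 (rule 73): 110100000
Gen 8 (rule 22): 000110000
Gen 9 (rule 124): 000111000
Gen 10 (rule 73): 110101011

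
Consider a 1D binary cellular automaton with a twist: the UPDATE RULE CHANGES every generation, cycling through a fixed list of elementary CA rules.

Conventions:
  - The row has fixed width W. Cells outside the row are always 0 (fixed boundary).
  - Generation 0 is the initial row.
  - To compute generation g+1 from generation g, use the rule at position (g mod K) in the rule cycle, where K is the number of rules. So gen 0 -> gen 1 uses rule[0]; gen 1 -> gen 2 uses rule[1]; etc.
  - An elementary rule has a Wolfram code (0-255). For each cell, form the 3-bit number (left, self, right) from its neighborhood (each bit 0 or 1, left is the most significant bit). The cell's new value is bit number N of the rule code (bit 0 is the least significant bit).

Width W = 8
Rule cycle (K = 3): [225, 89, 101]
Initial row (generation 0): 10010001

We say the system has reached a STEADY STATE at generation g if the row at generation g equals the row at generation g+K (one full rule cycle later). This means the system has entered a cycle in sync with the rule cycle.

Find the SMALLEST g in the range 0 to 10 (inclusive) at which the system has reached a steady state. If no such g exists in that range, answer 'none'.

Answer: 2

Derivation:
Gen 0: 10010001
Gen 1 (rule 225): 00000100
Gen 2 (rule 89): 11110011
Gen 3 (rule 101): 00010001
Gen 4 (rule 225): 11000100
Gen 5 (rule 89): 11110011
Gen 6 (rule 101): 00010001
Gen 7 (rule 225): 11000100
Gen 8 (rule 89): 11110011
Gen 9 (rule 101): 00010001
Gen 10 (rule 225): 11000100
Gen 11 (rule 89): 11110011
Gen 12 (rule 101): 00010001
Gen 13 (rule 225): 11000100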